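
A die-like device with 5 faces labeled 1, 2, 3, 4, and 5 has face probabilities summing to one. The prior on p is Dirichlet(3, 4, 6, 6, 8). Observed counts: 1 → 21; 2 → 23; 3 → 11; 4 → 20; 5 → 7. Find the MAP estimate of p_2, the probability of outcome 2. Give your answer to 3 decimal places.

The posterior is Dirichlet(αᵢ + nᵢ) = Dirichlet(24, 27, 17, 26, 15).
For a Dirichlet(a₁,…,a_K) with all aᵢ > 1, the mode has j-th component (aⱼ − 1)/(Σaᵢ − K).
Here Σaᵢ = 109 and K = 5, so p_2 = (27 − 1)/(109 − 5) = 26/104 ≈ 0.250.

MAP estimate: 0.250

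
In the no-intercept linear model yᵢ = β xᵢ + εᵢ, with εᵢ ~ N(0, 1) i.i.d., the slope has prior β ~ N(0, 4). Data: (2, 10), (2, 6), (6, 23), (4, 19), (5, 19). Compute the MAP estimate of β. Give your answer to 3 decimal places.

log p(β | y) = −Σ(yᵢ − βxᵢ)²/(2·1) − β²/(2·4) + const.
Setting the derivative to zero: Σxᵢ(yᵢ − βxᵢ)/1 − β/4 = 0, so β = Σxᵢyᵢ / (Σxᵢ² + σ²/τ²).
Σxᵢyᵢ = 2·10 + 2·6 + 6·23 + 4·19 + 5·19 = 341; Σxᵢ² = 85; σ²/τ² = 0.25.
β̂_MAP = 341 / (85 + 0.25) = 341/85.25 ≈ 4.000.

β̂_MAP = 4.000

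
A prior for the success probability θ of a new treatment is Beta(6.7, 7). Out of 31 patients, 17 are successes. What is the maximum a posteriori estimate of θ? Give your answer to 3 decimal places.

θ̂_MAP = 0.532

Prior: Beta(6.7, 7).
Data: 17 successes in 31 trials. The binomial likelihood contributes θ^17(1−θ)^14, so the posterior is Beta(6.7+17, 7+14) = Beta(23.7, 21).
For Beta(a, b) with a, b > 1 the mode is (a−1)/(a+b−2) = 22.7/42.7 ≈ 0.532.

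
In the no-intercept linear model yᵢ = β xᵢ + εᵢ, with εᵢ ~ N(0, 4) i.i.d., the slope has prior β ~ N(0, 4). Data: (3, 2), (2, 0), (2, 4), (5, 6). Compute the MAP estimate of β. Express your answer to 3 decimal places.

log p(β | y) = −Σ(yᵢ − βxᵢ)²/(2·4) − β²/(2·4) + const.
Setting the derivative to zero: Σxᵢ(yᵢ − βxᵢ)/4 − β/4 = 0, so β = Σxᵢyᵢ / (Σxᵢ² + σ²/τ²).
Σxᵢyᵢ = 3·2 + 2·0 + 2·4 + 5·6 = 44; Σxᵢ² = 42; σ²/τ² = 1.
β̂_MAP = 44 / (42 + 1) = 44/43 ≈ 1.023.

β̂_MAP = 1.023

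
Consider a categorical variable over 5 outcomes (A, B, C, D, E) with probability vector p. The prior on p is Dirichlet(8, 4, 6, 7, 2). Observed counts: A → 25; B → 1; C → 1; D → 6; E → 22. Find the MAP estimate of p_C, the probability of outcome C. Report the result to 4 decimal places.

The posterior is Dirichlet(αᵢ + nᵢ) = Dirichlet(33, 5, 7, 13, 24).
For a Dirichlet(a₁,…,a_K) with all aᵢ > 1, the mode has j-th component (aⱼ − 1)/(Σaᵢ − K).
Here Σaᵢ = 82 and K = 5, so p_C = (7 − 1)/(82 − 5) = 6/77 ≈ 0.0779.

MAP estimate of p_C = 0.0779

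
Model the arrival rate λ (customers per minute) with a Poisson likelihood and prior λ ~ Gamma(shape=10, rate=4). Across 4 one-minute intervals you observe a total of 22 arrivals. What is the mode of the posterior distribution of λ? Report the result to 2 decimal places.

λ̂_MAP = 3.88

Σxᵢ = 22, n = 4.
Posterior ∝ λ^9e^(−4λ) · λ^22e^(−4λ) = λ^31e^(−8λ), i.e. Gamma(shape=32, rate=8).
The mode of a Gamma(a, b) with a ≥ 1 (shape–rate) is (a−1)/b = 31/8 ≈ 3.88.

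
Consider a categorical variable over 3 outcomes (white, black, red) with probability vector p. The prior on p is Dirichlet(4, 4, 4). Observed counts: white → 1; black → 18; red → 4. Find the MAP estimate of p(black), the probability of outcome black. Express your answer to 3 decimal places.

MAP estimate of p(black) = 0.656

The posterior is Dirichlet(αᵢ + nᵢ) = Dirichlet(5, 22, 8).
For a Dirichlet(a₁,…,a_K) with all aᵢ > 1, the mode has j-th component (aⱼ − 1)/(Σaᵢ − K).
Here Σaᵢ = 35 and K = 3, so p(black) = (22 − 1)/(35 − 3) = 21/32 ≈ 0.656.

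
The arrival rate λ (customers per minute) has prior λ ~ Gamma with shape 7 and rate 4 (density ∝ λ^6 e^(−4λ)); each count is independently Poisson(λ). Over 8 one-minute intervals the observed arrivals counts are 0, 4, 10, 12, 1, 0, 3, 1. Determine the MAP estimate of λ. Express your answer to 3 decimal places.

Σxᵢ = 0+4+10+12+1+0+3+1 = 31, with n = 8.
Posterior ∝ λ^6e^(−4λ) · λ^31e^(−8λ) = λ^37e^(−12λ), i.e. Gamma(shape=38, rate=12).
The mode of a Gamma(a, b) with a ≥ 1 (shape–rate) is (a−1)/b = 37/12 ≈ 3.083.

λ̂_MAP = 3.083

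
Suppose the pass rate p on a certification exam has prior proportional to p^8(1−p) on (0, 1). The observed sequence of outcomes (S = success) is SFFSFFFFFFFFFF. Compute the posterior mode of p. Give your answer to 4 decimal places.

p̂_MAP = 0.4348

The prior density ∝ p^8(1−p)^1 is the kernel of Beta(9, 2).
Data: 2 successes in 14 trials (from the sequence). The binomial likelihood contributes p^2(1−p)^12, so the posterior is Beta(9+2, 2+12) = Beta(11, 14).
For Beta(a, b) with a, b > 1 the mode is (a−1)/(a+b−2) = 10/23 ≈ 0.4348.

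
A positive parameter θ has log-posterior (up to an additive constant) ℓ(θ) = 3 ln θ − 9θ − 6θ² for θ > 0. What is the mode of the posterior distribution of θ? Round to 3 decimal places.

ℓ'(θ) = 3/θ − 9 − 12θ. Setting this to zero and multiplying by θ: 12θ² + 9θ − 3 = 0.
θ = (−9 + √(9² + 4·12·3)) / (2·12) = (−9 + √225) / 24 = (−9 + 15)/24 = 1/4.
ℓ''(θ) = −3/θ² − 12 < 0, confirming a maximum.

θ̂_MAP = 0.250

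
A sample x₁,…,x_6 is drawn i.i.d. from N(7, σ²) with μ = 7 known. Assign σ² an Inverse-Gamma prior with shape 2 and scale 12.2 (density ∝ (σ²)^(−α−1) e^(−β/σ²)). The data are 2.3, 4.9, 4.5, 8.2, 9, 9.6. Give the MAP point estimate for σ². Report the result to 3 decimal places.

Sum of squared deviations about the known mean: SS = (2.3−7)² + (4.9−7)² + (4.5−7)² + (8.2−7)² + (9−7)² + (9.6−7)² = 44.95.
The Normal likelihood contributes (σ²)^(−n/2) exp(−SS/(2σ²)), so the posterior is Inverse-Gamma(α + n/2, β + SS/2) = Inverse-Gamma(5, 34.675).
The mode of Inverse-Gamma(a, b) is b/(a+1) = 34.675/6 ≈ 5.779.

σ̂²_MAP = 5.779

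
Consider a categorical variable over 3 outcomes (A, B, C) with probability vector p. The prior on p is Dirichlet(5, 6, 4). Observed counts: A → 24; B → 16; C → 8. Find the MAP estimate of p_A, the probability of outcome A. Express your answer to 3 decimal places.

MAP estimate of p_A = 0.467

The posterior is Dirichlet(αᵢ + nᵢ) = Dirichlet(29, 22, 12).
For a Dirichlet(a₁,…,a_K) with all aᵢ > 1, the mode has j-th component (aⱼ − 1)/(Σaᵢ − K).
Here Σaᵢ = 63 and K = 3, so p_A = (29 − 1)/(63 − 3) = 28/60 ≈ 0.467.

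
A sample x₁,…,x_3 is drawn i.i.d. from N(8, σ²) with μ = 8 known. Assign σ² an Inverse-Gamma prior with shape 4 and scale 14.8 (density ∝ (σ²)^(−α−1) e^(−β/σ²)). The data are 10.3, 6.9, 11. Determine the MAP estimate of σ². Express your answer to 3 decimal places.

σ̂²_MAP = 3.469

Sum of squared deviations about the known mean: SS = (10.3−8)² + (6.9−8)² + (11−8)² = 15.5.
The Normal likelihood contributes (σ²)^(−n/2) exp(−SS/(2σ²)), so the posterior is Inverse-Gamma(α + n/2, β + SS/2) = Inverse-Gamma(5.5, 22.55).
The mode of Inverse-Gamma(a, b) is b/(a+1) = 22.55/6.5 ≈ 3.469.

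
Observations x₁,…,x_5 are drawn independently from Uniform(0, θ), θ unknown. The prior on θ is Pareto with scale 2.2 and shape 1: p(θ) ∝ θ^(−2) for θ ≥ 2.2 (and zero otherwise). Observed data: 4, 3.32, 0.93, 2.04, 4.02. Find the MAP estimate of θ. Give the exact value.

The Uniform(0, θ) likelihood is θ^(−n) for θ ≥ max(xᵢ), zero otherwise. Here max(xᵢ) = 4.02.
Posterior ∝ θ^(−2) · θ^(−5) = θ^(−7) on θ ≥ max(2.2, 4.02) = 4.02.
This density is strictly decreasing in θ, so the posterior mode lies at the lower boundary of the support.

θ̂_MAP = 4.02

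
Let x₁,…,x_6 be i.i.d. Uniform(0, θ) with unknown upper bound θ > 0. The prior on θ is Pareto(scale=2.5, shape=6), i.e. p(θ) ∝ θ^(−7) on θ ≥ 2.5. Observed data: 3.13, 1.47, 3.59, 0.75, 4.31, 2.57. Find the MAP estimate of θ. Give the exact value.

The Uniform(0, θ) likelihood is θ^(−n) for θ ≥ max(xᵢ), zero otherwise. Here max(xᵢ) = 4.31.
Posterior ∝ θ^(−7) · θ^(−6) = θ^(−13) on θ ≥ max(2.5, 4.31) = 4.31.
This density is strictly decreasing in θ, so the posterior mode lies at the lower boundary of the support.

θ̂_MAP = 4.31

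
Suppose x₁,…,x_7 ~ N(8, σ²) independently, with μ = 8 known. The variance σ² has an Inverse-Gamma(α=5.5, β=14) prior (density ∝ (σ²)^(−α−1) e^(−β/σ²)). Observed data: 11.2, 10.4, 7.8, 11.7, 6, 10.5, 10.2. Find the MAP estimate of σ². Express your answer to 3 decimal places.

σ̂²_MAP = 3.641

Sum of squared deviations about the known mean: SS = (11.2−8)² + (10.4−8)² + (7.8−8)² + (11.7−8)² + (6−8)² + (10.5−8)² + (10.2−8)² = 44.82.
The Normal likelihood contributes (σ²)^(−n/2) exp(−SS/(2σ²)), so the posterior is Inverse-Gamma(α + n/2, β + SS/2) = Inverse-Gamma(9, 36.41).
The mode of Inverse-Gamma(a, b) is b/(a+1) = 36.41/10 ≈ 3.641.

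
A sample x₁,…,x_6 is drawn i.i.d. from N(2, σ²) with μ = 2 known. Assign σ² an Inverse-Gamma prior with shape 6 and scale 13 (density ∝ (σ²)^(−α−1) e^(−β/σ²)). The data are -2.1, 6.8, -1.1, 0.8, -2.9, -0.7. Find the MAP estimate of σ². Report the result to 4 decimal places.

Sum of squared deviations about the known mean: SS = (-2.1−2)² + (6.8−2)² + (-1.1−2)² + (0.8−2)² + (-2.9−2)² + (-0.7−2)² = 82.2.
The Normal likelihood contributes (σ²)^(−n/2) exp(−SS/(2σ²)), so the posterior is Inverse-Gamma(α + n/2, β + SS/2) = Inverse-Gamma(9, 54.1).
The mode of Inverse-Gamma(a, b) is b/(a+1) = 54.1/10 ≈ 5.4100.

σ̂²_MAP = 5.4100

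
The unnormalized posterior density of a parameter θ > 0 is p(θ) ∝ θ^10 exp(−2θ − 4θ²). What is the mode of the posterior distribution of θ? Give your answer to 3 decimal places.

ℓ'(θ) = 10/θ − 2 − 8θ. Setting this to zero and multiplying by θ: 8θ² + 2θ − 10 = 0.
θ = (−2 + √(2² + 4·8·10)) / (2·8) = (−2 + √324) / 16 = (−2 + 18)/16 = 1.
ℓ''(θ) = −10/θ² − 8 < 0, confirming a maximum.

θ̂_MAP = 1.000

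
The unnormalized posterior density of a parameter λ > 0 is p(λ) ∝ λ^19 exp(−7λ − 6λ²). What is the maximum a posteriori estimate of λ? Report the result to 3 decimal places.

λ̂_MAP = 1.000

ℓ'(λ) = 19/λ − 7 − 12λ. Setting this to zero and multiplying by λ: 12λ² + 7λ − 19 = 0.
λ = (−7 + √(7² + 4·12·19)) / (2·12) = (−7 + √961) / 24 = (−7 + 31)/24 = 1.
ℓ''(λ) = −19/λ² − 12 < 0, confirming a maximum.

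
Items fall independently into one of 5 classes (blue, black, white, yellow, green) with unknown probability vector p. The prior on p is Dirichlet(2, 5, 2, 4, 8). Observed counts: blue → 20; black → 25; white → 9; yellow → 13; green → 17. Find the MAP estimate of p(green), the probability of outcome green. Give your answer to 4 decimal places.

MAP estimate of p(green) = 0.2400

The posterior is Dirichlet(αᵢ + nᵢ) = Dirichlet(22, 30, 11, 17, 25).
For a Dirichlet(a₁,…,a_K) with all aᵢ > 1, the mode has j-th component (aⱼ − 1)/(Σaᵢ − K).
Here Σaᵢ = 105 and K = 5, so p(green) = (25 − 1)/(105 − 5) = 24/100 ≈ 0.2400.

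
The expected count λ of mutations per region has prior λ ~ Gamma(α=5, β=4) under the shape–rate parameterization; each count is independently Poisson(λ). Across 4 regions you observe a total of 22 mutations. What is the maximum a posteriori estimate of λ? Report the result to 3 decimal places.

λ̂_MAP = 3.250

Σxᵢ = 22, n = 4.
Posterior ∝ λ^4e^(−4λ) · λ^22e^(−4λ) = λ^26e^(−8λ), i.e. Gamma(shape=27, rate=8).
The mode of a Gamma(a, b) with a ≥ 1 (shape–rate) is (a−1)/b = 26/8 ≈ 3.250.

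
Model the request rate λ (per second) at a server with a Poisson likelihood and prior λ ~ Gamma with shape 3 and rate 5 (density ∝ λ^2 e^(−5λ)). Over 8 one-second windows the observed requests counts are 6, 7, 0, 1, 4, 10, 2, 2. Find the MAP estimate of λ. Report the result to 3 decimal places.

Σxᵢ = 6+7+0+1+4+10+2+2 = 32, with n = 8.
Posterior ∝ λ^2e^(−5λ) · λ^32e^(−8λ) = λ^34e^(−13λ), i.e. Gamma(shape=35, rate=13).
The mode of a Gamma(a, b) with a ≥ 1 (shape–rate) is (a−1)/b = 34/13 ≈ 2.615.

λ̂_MAP = 2.615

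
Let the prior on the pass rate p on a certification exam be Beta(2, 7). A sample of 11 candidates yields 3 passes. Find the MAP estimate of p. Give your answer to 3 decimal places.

Prior: Beta(2, 7).
Data: 3 successes in 11 trials. The binomial likelihood contributes p^3(1−p)^8, so the posterior is Beta(2+3, 7+8) = Beta(5, 15).
For Beta(a, b) with a, b > 1 the mode is (a−1)/(a+b−2) = 4/18 ≈ 0.222.

p̂_MAP = 0.222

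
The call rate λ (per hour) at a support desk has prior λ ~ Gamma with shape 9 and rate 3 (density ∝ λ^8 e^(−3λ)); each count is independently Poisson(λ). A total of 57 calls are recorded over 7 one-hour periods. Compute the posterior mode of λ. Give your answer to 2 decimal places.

λ̂_MAP = 6.50

Σxᵢ = 57, n = 7.
Posterior ∝ λ^8e^(−3λ) · λ^57e^(−7λ) = λ^65e^(−10λ), i.e. Gamma(shape=66, rate=10).
The mode of a Gamma(a, b) with a ≥ 1 (shape–rate) is (a−1)/b = 65/10 ≈ 6.50.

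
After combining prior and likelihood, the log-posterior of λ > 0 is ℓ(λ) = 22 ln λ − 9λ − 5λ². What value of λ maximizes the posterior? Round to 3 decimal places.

λ̂_MAP = 1.100

ℓ'(λ) = 22/λ − 9 − 10λ. Setting this to zero and multiplying by λ: 10λ² + 9λ − 22 = 0.
λ = (−9 + √(9² + 4·10·22)) / (2·10) = (−9 + √961) / 20 = (−9 + 31)/20 = 11/10.
ℓ''(λ) = −22/λ² − 10 < 0, confirming a maximum.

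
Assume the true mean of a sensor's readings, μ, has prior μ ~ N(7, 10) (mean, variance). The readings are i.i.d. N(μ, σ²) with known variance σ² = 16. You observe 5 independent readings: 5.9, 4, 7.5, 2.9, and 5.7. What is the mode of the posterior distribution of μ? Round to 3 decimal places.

μ̂_MAP = 5.636

n = 5; x̄ = (5.9 + 4 + 7.5 + 2.9 + 5.7)/5 = 26/5 = 5.2.
For a Normal prior and Normal likelihood with known variance, the posterior is Normal; its mode equals its mean, the precision-weighted average.
Prior precision 1/σ₀² = 1/10 = 0.1; data precision n/σ² = 5/16 = 0.3125.
μ̂ = (0.1·7 + 0.3125·5.2) / (0.1 + 0.3125) = 2.325/0.4125 = 62/11 ≈ 5.636.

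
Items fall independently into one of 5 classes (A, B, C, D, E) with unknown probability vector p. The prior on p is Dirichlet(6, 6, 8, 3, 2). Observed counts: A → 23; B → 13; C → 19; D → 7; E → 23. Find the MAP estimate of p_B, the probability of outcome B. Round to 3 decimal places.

The posterior is Dirichlet(αᵢ + nᵢ) = Dirichlet(29, 19, 27, 10, 25).
For a Dirichlet(a₁,…,a_K) with all aᵢ > 1, the mode has j-th component (aⱼ − 1)/(Σaᵢ − K).
Here Σaᵢ = 110 and K = 5, so p_B = (19 − 1)/(110 − 5) = 18/105 ≈ 0.171.

MAP estimate of p_B = 0.171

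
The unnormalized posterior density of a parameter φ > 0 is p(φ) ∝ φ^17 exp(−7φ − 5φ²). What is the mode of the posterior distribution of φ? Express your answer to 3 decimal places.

ℓ'(φ) = 17/φ − 7 − 10φ. Setting this to zero and multiplying by φ: 10φ² + 7φ − 17 = 0.
φ = (−7 + √(7² + 4·10·17)) / (2·10) = (−7 + √729) / 20 = (−7 + 27)/20 = 1.
ℓ''(φ) = −17/φ² − 10 < 0, confirming a maximum.

φ̂_MAP = 1.000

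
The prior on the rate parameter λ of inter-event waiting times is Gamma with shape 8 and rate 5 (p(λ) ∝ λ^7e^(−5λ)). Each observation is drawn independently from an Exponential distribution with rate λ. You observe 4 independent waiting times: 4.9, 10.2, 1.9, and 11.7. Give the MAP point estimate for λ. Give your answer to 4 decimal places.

The Exponential(rate=λ) likelihood is ∝ λ^n e^(−λΣtᵢ). Here n = 4 and Σtᵢ = 4.9 + 10.2 + 1.9 + 11.7 = 28.7.
Posterior ∝ λ^7e^(−5λ) · λ^4e^(−28.7λ) = λ^11e^(−33.7λ), i.e. Gamma(12, 33.7).
Mode = (a−1)/b = 11/33.7 ≈ 0.3264.

λ̂_MAP = 0.3264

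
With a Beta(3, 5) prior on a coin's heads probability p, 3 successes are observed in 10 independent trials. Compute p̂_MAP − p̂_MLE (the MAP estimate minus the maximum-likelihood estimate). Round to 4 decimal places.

Posterior is Beta(6, 12); MAP = (6−1)/(18−2) = 5/16 ≈ 0.31250.
MLE ignores the prior: p̂_MLE = k/n = 3/10 ≈ 0.30000.
Difference = 5/16 − 3/10 = 1/80 ≈ 0.0125.

MAP − MLE = 0.0125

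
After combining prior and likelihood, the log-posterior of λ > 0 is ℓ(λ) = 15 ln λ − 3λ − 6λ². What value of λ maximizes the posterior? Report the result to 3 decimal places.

λ̂_MAP = 1.000

ℓ'(λ) = 15/λ − 3 − 12λ. Setting this to zero and multiplying by λ: 12λ² + 3λ − 15 = 0.
λ = (−3 + √(3² + 4·12·15)) / (2·12) = (−3 + √729) / 24 = (−3 + 27)/24 = 1.
ℓ''(λ) = −15/λ² − 12 < 0, confirming a maximum.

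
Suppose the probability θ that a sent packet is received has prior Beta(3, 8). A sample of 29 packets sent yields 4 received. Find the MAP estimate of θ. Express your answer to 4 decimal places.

Prior: Beta(3, 8).
Data: 4 successes in 29 trials. The binomial likelihood contributes θ^4(1−θ)^25, so the posterior is Beta(3+4, 8+25) = Beta(7, 33).
For Beta(a, b) with a, b > 1 the mode is (a−1)/(a+b−2) = 6/38 ≈ 0.1579.

θ̂_MAP = 0.1579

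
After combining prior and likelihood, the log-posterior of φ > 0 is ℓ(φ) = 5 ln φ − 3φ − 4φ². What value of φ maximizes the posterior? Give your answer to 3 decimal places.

φ̂_MAP = 0.625

ℓ'(φ) = 5/φ − 3 − 8φ. Setting this to zero and multiplying by φ: 8φ² + 3φ − 5 = 0.
φ = (−3 + √(3² + 4·8·5)) / (2·8) = (−3 + √169) / 16 = (−3 + 13)/16 = 5/8.
ℓ''(φ) = −5/φ² − 8 < 0, confirming a maximum.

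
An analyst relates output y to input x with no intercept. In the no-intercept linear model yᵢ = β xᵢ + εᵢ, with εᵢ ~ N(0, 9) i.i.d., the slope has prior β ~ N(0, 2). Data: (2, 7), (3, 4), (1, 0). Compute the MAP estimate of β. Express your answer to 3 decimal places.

β̂_MAP = 1.405

log p(β | y) = −Σ(yᵢ − βxᵢ)²/(2·9) − β²/(2·2) + const.
Setting the derivative to zero: Σxᵢ(yᵢ − βxᵢ)/9 − β/2 = 0, so β = Σxᵢyᵢ / (Σxᵢ² + σ²/τ²).
Σxᵢyᵢ = 2·7 + 3·4 + 1·0 = 26; Σxᵢ² = 14; σ²/τ² = 4.5.
β̂_MAP = 26 / (14 + 4.5) = 26/18.5 ≈ 1.405.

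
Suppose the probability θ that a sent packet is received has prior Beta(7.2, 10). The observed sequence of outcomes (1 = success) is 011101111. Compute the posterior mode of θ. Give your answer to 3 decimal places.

θ̂_MAP = 0.545

Prior: Beta(7.2, 10).
Data: 7 successes in 9 trials (from the sequence). The binomial likelihood contributes θ^7(1−θ)^2, so the posterior is Beta(7.2+7, 10+2) = Beta(14.2, 12).
For Beta(a, b) with a, b > 1 the mode is (a−1)/(a+b−2) = 13.2/24.2 ≈ 0.545.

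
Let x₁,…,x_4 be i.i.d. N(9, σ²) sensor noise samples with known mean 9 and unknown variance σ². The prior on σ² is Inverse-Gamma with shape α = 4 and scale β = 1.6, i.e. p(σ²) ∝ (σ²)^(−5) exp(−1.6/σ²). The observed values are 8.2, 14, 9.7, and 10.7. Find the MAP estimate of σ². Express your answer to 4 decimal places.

Sum of squared deviations about the known mean: SS = (8.2−9)² + (14−9)² + (9.7−9)² + (10.7−9)² = 29.02.
The Normal likelihood contributes (σ²)^(−n/2) exp(−SS/(2σ²)), so the posterior is Inverse-Gamma(α + n/2, β + SS/2) = Inverse-Gamma(6, 16.11).
The mode of Inverse-Gamma(a, b) is b/(a+1) = 16.11/7 ≈ 2.3014.

σ̂²_MAP = 2.3014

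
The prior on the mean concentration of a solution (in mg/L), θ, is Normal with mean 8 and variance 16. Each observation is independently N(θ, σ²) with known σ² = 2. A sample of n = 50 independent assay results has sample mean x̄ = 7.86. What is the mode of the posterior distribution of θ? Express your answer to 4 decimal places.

θ̂_MAP = 7.8603

n = 50, x̄ = 7.86.
For a Normal prior and Normal likelihood with known variance, the posterior is Normal; its mode equals its mean, the precision-weighted average.
Prior precision 1/σ₀² = 1/16 = 0.0625; data precision n/σ² = 50/2 = 25.
θ̂ = (0.0625·8 + 25·7.86) / (0.0625 + 25) = 197/25.0625 = 3152/401 ≈ 7.8603.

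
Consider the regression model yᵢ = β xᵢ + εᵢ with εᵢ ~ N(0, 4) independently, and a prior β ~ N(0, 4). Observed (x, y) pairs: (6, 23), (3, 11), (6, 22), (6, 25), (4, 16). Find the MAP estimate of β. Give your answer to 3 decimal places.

β̂_MAP = 3.858

log p(β | y) = −Σ(yᵢ − βxᵢ)²/(2·4) − β²/(2·4) + const.
Setting the derivative to zero: Σxᵢ(yᵢ − βxᵢ)/4 − β/4 = 0, so β = Σxᵢyᵢ / (Σxᵢ² + σ²/τ²).
Σxᵢyᵢ = 6·23 + 3·11 + 6·22 + 6·25 + 4·16 = 517; Σxᵢ² = 133; σ²/τ² = 1.
β̂_MAP = 517 / (133 + 1) = 517/134 ≈ 3.858.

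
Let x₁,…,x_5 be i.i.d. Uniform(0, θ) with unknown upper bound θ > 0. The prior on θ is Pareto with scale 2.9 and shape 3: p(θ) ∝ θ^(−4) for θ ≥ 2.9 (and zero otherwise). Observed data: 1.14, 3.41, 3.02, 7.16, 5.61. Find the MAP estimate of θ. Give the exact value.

θ̂_MAP = 7.16

The Uniform(0, θ) likelihood is θ^(−n) for θ ≥ max(xᵢ), zero otherwise. Here max(xᵢ) = 7.16.
Posterior ∝ θ^(−4) · θ^(−5) = θ^(−9) on θ ≥ max(2.9, 7.16) = 7.16.
This density is strictly decreasing in θ, so the posterior mode lies at the lower boundary of the support.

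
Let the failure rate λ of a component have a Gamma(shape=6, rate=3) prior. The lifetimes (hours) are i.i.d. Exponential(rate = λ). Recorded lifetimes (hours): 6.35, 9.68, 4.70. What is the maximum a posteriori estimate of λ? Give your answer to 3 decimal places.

λ̂_MAP = 0.337

The Exponential(rate=λ) likelihood is ∝ λ^n e^(−λΣtᵢ). Here n = 3 and Σtᵢ = 6.35 + 9.68 + 4.70 = 20.73.
Posterior ∝ λ^5e^(−3λ) · λ^3e^(−20.73λ) = λ^8e^(−23.73λ), i.e. Gamma(9, 23.73).
Mode = (a−1)/b = 8/23.73 ≈ 0.337.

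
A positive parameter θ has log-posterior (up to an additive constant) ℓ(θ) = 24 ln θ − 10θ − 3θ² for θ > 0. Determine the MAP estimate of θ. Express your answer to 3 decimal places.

θ̂_MAP = 1.333

ℓ'(θ) = 24/θ − 10 − 6θ. Setting this to zero and multiplying by θ: 6θ² + 10θ − 24 = 0.
θ = (−10 + √(10² + 4·6·24)) / (2·6) = (−10 + √676) / 12 = (−10 + 26)/12 = 4/3.
ℓ''(θ) = −24/θ² − 6 < 0, confirming a maximum.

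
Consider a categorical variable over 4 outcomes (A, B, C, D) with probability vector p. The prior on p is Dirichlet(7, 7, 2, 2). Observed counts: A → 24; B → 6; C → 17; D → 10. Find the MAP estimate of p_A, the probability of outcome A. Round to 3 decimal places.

MAP estimate of p_A = 0.423

The posterior is Dirichlet(αᵢ + nᵢ) = Dirichlet(31, 13, 19, 12).
For a Dirichlet(a₁,…,a_K) with all aᵢ > 1, the mode has j-th component (aⱼ − 1)/(Σaᵢ − K).
Here Σaᵢ = 75 and K = 4, so p_A = (31 − 1)/(75 − 4) = 30/71 ≈ 0.423.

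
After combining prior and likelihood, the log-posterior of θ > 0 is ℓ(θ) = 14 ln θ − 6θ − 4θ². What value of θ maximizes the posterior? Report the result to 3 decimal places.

θ̂_MAP = 1.000

ℓ'(θ) = 14/θ − 6 − 8θ. Setting this to zero and multiplying by θ: 8θ² + 6θ − 14 = 0.
θ = (−6 + √(6² + 4·8·14)) / (2·8) = (−6 + √484) / 16 = (−6 + 22)/16 = 1.
ℓ''(θ) = −14/θ² − 8 < 0, confirming a maximum.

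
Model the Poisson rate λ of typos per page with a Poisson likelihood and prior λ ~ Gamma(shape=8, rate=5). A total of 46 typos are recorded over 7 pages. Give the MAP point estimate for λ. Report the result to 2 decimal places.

λ̂_MAP = 4.42

Σxᵢ = 46, n = 7.
Posterior ∝ λ^7e^(−5λ) · λ^46e^(−7λ) = λ^53e^(−12λ), i.e. Gamma(shape=54, rate=12).
The mode of a Gamma(a, b) with a ≥ 1 (shape–rate) is (a−1)/b = 53/12 ≈ 4.42.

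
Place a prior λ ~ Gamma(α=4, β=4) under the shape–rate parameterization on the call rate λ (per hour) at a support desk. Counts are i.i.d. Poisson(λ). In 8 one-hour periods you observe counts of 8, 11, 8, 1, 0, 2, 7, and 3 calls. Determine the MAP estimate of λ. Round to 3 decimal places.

Σxᵢ = 8+11+8+1+0+2+7+3 = 40, with n = 8.
Posterior ∝ λ^3e^(−4λ) · λ^40e^(−8λ) = λ^43e^(−12λ), i.e. Gamma(shape=44, rate=12).
The mode of a Gamma(a, b) with a ≥ 1 (shape–rate) is (a−1)/b = 43/12 ≈ 3.583.

λ̂_MAP = 3.583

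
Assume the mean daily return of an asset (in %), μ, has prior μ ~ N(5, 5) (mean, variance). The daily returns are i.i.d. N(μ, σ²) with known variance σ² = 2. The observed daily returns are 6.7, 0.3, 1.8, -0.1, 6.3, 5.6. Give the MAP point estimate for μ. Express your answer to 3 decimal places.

μ̂_MAP = 3.531

n = 6; x̄ = (6.7 + 0.3 + 1.8 + (-0.1) + 6.3 + 5.6)/6 = 20.6/6 = 103/30 ≈ 3.4333.
For a Normal prior and Normal likelihood with known variance, the posterior is Normal; its mode equals its mean, the precision-weighted average.
Prior precision 1/σ₀² = 1/5 = 0.2; data precision n/σ² = 6/2 = 3.
μ̂ = (0.2·5 + 3·(103/30)) / (0.2 + 3) = 11.3/3.2 = 3.53125 ≈ 3.531.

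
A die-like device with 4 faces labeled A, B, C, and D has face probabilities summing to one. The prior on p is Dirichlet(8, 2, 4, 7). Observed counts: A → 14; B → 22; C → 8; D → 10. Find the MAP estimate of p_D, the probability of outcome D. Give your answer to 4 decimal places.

The posterior is Dirichlet(αᵢ + nᵢ) = Dirichlet(22, 24, 12, 17).
For a Dirichlet(a₁,…,a_K) with all aᵢ > 1, the mode has j-th component (aⱼ − 1)/(Σaᵢ − K).
Here Σaᵢ = 75 and K = 4, so p_D = (17 − 1)/(75 − 4) = 16/71 ≈ 0.2254.

MAP estimate of p_D = 0.2254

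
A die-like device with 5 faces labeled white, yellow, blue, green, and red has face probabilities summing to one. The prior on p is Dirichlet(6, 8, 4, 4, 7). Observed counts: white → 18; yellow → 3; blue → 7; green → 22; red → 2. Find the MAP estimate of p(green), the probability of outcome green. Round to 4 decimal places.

The posterior is Dirichlet(αᵢ + nᵢ) = Dirichlet(24, 11, 11, 26, 9).
For a Dirichlet(a₁,…,a_K) with all aᵢ > 1, the mode has j-th component (aⱼ − 1)/(Σaᵢ − K).
Here Σaᵢ = 81 and K = 5, so p(green) = (26 − 1)/(81 − 5) = 25/76 ≈ 0.3289.

MAP estimate of p(green) = 0.3289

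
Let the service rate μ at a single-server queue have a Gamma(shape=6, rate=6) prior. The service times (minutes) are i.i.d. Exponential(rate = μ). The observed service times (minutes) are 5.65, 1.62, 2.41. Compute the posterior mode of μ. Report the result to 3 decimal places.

μ̂_MAP = 0.510

The Exponential(rate=μ) likelihood is ∝ μ^n e^(−μΣtᵢ). Here n = 3 and Σtᵢ = 5.65 + 1.62 + 2.41 = 9.68.
Posterior ∝ μ^5e^(−6μ) · μ^3e^(−9.68μ) = μ^8e^(−15.68μ), i.e. Gamma(9, 15.68).
Mode = (a−1)/b = 8/15.68 ≈ 0.510.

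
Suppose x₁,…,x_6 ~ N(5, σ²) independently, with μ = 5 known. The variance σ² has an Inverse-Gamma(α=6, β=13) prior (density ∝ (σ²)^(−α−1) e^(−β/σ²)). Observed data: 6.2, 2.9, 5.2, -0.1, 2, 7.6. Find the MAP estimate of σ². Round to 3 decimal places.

Sum of squared deviations about the known mean: SS = (6.2−5)² + (2.9−5)² + (5.2−5)² + (-0.1−5)² + (2−5)² + (7.6−5)² = 47.66.
The Normal likelihood contributes (σ²)^(−n/2) exp(−SS/(2σ²)), so the posterior is Inverse-Gamma(α + n/2, β + SS/2) = Inverse-Gamma(9, 36.83).
The mode of Inverse-Gamma(a, b) is b/(a+1) = 36.83/10 ≈ 3.683.

σ̂²_MAP = 3.683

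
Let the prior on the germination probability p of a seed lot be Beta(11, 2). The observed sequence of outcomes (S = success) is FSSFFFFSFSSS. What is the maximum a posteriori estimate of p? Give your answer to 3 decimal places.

Prior: Beta(11, 2).
Data: 6 successes in 12 trials (from the sequence). The binomial likelihood contributes p^6(1−p)^6, so the posterior is Beta(11+6, 2+6) = Beta(17, 8).
For Beta(a, b) with a, b > 1 the mode is (a−1)/(a+b−2) = 16/23 ≈ 0.696.

p̂_MAP = 0.696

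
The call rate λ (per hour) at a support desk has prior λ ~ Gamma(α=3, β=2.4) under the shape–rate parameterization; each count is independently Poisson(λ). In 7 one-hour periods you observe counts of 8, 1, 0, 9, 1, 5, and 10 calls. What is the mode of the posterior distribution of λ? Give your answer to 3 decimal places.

λ̂_MAP = 3.830

Σxᵢ = 8+1+0+9+1+5+10 = 34, with n = 7.
Posterior ∝ λ^2e^(−2.4λ) · λ^34e^(−7λ) = λ^36e^(−9.4λ), i.e. Gamma(shape=37, rate=9.4).
The mode of a Gamma(a, b) with a ≥ 1 (shape–rate) is (a−1)/b = 36/9.4 ≈ 3.830.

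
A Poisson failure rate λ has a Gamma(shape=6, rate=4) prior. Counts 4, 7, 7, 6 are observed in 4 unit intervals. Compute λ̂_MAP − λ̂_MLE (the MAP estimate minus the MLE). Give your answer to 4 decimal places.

MAP − MLE = -2.3750

Σxᵢ = 24. Posterior is Gamma(30, 8); MAP = (30−1)/8 = 29/8 ≈ 3.62500.
MLE = x̄ = 24/4 ≈ 6.00000.
Difference = 29/8 − 24/4 = -19/8 ≈ -2.3750.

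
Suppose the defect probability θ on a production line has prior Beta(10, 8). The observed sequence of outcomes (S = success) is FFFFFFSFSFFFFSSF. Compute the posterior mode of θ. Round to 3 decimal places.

θ̂_MAP = 0.406

Prior: Beta(10, 8).
Data: 4 successes in 16 trials (from the sequence). The binomial likelihood contributes θ^4(1−θ)^12, so the posterior is Beta(10+4, 8+12) = Beta(14, 20).
For Beta(a, b) with a, b > 1 the mode is (a−1)/(a+b−2) = 13/32 ≈ 0.406.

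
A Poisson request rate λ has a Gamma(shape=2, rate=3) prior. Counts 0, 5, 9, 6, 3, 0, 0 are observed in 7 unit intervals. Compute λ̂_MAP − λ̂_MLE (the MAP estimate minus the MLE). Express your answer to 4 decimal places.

Σxᵢ = 23. Posterior is Gamma(25, 10); MAP = (25−1)/10 = 24/10 ≈ 2.40000.
MLE = x̄ = 23/7 ≈ 3.28571.
Difference = 24/10 − 23/7 = -31/35 ≈ -0.8857.

MAP − MLE = -0.8857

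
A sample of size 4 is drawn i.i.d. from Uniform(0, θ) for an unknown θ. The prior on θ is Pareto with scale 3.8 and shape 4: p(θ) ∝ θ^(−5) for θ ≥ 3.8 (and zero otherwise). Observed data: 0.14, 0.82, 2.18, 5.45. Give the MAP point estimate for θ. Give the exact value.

The Uniform(0, θ) likelihood is θ^(−n) for θ ≥ max(xᵢ), zero otherwise. Here max(xᵢ) = 5.45.
Posterior ∝ θ^(−5) · θ^(−4) = θ^(−9) on θ ≥ max(3.8, 5.45) = 5.45.
This density is strictly decreasing in θ, so the posterior mode lies at the lower boundary of the support.

θ̂_MAP = 5.45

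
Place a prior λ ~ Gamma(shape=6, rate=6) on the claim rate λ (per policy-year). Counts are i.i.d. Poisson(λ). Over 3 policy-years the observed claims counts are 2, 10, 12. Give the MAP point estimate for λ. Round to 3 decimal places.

Σxᵢ = 2+10+12 = 24, with n = 3.
Posterior ∝ λ^5e^(−6λ) · λ^24e^(−3λ) = λ^29e^(−9λ), i.e. Gamma(shape=30, rate=9).
The mode of a Gamma(a, b) with a ≥ 1 (shape–rate) is (a−1)/b = 29/9 ≈ 3.222.

λ̂_MAP = 3.222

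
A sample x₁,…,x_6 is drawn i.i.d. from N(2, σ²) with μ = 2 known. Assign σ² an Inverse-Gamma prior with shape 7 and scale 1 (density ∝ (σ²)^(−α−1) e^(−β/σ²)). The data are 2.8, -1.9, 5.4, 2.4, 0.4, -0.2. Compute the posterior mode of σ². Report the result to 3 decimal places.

Sum of squared deviations about the known mean: SS = (2.8−2)² + (-1.9−2)² + (5.4−2)² + (2.4−2)² + (0.4−2)² + (-0.2−2)² = 34.97.
The Normal likelihood contributes (σ²)^(−n/2) exp(−SS/(2σ²)), so the posterior is Inverse-Gamma(α + n/2, β + SS/2) = Inverse-Gamma(10, 18.485).
The mode of Inverse-Gamma(a, b) is b/(a+1) = 18.485/11 ≈ 1.680.

σ̂²_MAP = 1.680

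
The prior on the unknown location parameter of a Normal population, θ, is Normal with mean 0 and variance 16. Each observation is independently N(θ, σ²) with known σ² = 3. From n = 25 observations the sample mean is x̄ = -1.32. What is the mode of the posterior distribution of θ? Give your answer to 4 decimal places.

n = 25, x̄ = -1.32.
For a Normal prior and Normal likelihood with known variance, the posterior is Normal; its mode equals its mean, the precision-weighted average.
Prior precision 1/σ₀² = 1/16 = 0.0625; data precision n/σ² = 25/3.
θ̂ = (0.0625·0 + (25/3)·(-1.32)) / (0.0625 + 25/3) = (-11)/(403/48) = -528/403 ≈ -1.3102.

θ̂_MAP = -1.3102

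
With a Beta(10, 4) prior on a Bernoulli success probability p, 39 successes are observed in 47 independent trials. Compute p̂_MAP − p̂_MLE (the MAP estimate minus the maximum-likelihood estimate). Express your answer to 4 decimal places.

MAP − MLE = -0.0162

Posterior is Beta(49, 12); MAP = (49−1)/(61−2) = 48/59 ≈ 0.81356.
MLE ignores the prior: p̂_MLE = k/n = 39/47 ≈ 0.82979.
Difference = 48/59 − 39/47 = -45/2773 ≈ -0.0162.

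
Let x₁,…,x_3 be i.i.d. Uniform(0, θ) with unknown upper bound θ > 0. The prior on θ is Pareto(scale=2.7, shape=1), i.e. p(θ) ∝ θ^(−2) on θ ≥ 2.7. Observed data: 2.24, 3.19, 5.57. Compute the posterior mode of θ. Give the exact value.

θ̂_MAP = 5.57

The Uniform(0, θ) likelihood is θ^(−n) for θ ≥ max(xᵢ), zero otherwise. Here max(xᵢ) = 5.57.
Posterior ∝ θ^(−2) · θ^(−3) = θ^(−5) on θ ≥ max(2.7, 5.57) = 5.57.
This density is strictly decreasing in θ, so the posterior mode lies at the lower boundary of the support.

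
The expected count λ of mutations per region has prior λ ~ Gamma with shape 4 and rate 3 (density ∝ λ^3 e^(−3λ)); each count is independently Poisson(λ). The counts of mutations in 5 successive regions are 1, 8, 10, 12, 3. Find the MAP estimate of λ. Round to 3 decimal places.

λ̂_MAP = 4.625

Σxᵢ = 1+8+10+12+3 = 34, with n = 5.
Posterior ∝ λ^3e^(−3λ) · λ^34e^(−5λ) = λ^37e^(−8λ), i.e. Gamma(shape=38, rate=8).
The mode of a Gamma(a, b) with a ≥ 1 (shape–rate) is (a−1)/b = 37/8 ≈ 4.625.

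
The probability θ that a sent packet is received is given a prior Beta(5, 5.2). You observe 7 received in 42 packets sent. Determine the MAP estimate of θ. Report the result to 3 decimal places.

θ̂_MAP = 0.219

Prior: Beta(5, 5.2).
Data: 7 successes in 42 trials. The binomial likelihood contributes θ^7(1−θ)^35, so the posterior is Beta(5+7, 5.2+35) = Beta(12, 40.2).
For Beta(a, b) with a, b > 1 the mode is (a−1)/(a+b−2) = 11/50.2 ≈ 0.219.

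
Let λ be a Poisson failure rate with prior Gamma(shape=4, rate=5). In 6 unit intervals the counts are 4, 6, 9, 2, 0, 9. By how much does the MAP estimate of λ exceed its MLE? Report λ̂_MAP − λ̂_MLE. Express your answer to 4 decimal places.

Σxᵢ = 30. Posterior is Gamma(34, 11); MAP = (34−1)/11 = 33/11 ≈ 3.00000.
MLE = x̄ = 30/6 ≈ 5.00000.
Difference = 33/11 − 30/6 = -2 ≈ -2.0000.

MAP − MLE = -2.0000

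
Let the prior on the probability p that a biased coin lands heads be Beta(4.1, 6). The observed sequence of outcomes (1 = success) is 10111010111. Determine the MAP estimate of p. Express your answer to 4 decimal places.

Prior: Beta(4.1, 6).
Data: 8 successes in 11 trials (from the sequence). The binomial likelihood contributes p^8(1−p)^3, so the posterior is Beta(4.1+8, 6+3) = Beta(12.1, 9).
For Beta(a, b) with a, b > 1 the mode is (a−1)/(a+b−2) = 11.1/19.1 ≈ 0.5812.

p̂_MAP = 0.5812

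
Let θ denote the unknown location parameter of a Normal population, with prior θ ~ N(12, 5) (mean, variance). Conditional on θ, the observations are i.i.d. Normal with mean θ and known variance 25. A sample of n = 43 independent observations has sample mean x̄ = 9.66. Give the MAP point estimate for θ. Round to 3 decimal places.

θ̂_MAP = 9.904

n = 43, x̄ = 9.66.
For a Normal prior and Normal likelihood with known variance, the posterior is Normal; its mode equals its mean, the precision-weighted average.
Prior precision 1/σ₀² = 1/5 = 0.2; data precision n/σ² = 43/25 = 1.72.
θ̂ = (0.2·12 + 1.72·9.66) / (0.2 + 1.72) = 19.0152/1.92 = 9.90375 ≈ 9.904.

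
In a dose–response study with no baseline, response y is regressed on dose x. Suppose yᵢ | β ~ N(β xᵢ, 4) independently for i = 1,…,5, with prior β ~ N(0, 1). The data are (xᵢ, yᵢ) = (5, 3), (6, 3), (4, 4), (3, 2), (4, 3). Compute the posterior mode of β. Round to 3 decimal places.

β̂_MAP = 0.632

log p(β | y) = −Σ(yᵢ − βxᵢ)²/(2·4) − β²/(2·1) + const.
Setting the derivative to zero: Σxᵢ(yᵢ − βxᵢ)/4 − β/1 = 0, so β = Σxᵢyᵢ / (Σxᵢ² + σ²/τ²).
Σxᵢyᵢ = 5·3 + 6·3 + 4·4 + 3·2 + 4·3 = 67; Σxᵢ² = 102; σ²/τ² = 4.
β̂_MAP = 67 / (102 + 4) = 67/106 ≈ 0.632.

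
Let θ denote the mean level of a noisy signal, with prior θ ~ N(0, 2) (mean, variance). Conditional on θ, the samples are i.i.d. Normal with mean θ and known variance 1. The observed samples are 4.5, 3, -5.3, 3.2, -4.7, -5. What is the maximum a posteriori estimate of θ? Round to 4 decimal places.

n = 6; x̄ = (4.5 + 3 + (-5.3) + 3.2 + (-4.7) + (-5))/6 = -4.3/6 = -43/60 ≈ -0.7167.
For a Normal prior and Normal likelihood with known variance, the posterior is Normal; its mode equals its mean, the precision-weighted average.
Prior precision 1/σ₀² = 1/2 = 0.5; data precision n/σ² = 6/1 = 6.
θ̂ = (0.5·0 + 6·(-43/60)) / (0.5 + 6) = (-4.3)/6.5 = -43/65 ≈ -0.6615.

θ̂_MAP = -0.6615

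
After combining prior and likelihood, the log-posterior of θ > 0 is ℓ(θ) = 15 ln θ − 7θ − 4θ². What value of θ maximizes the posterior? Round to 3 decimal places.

θ̂_MAP = 1.000

ℓ'(θ) = 15/θ − 7 − 8θ. Setting this to zero and multiplying by θ: 8θ² + 7θ − 15 = 0.
θ = (−7 + √(7² + 4·8·15)) / (2·8) = (−7 + √529) / 16 = (−7 + 23)/16 = 1.
ℓ''(θ) = −15/θ² − 8 < 0, confirming a maximum.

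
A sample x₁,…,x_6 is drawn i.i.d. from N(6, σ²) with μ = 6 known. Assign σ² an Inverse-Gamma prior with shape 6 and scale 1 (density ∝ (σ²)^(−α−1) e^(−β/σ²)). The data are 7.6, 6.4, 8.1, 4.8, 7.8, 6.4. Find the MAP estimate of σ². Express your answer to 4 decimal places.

σ̂²_MAP = 0.6985

Sum of squared deviations about the known mean: SS = (7.6−6)² + (6.4−6)² + (8.1−6)² + (4.8−6)² + (7.8−6)² + (6.4−6)² = 11.97.
The Normal likelihood contributes (σ²)^(−n/2) exp(−SS/(2σ²)), so the posterior is Inverse-Gamma(α + n/2, β + SS/2) = Inverse-Gamma(9, 6.985).
The mode of Inverse-Gamma(a, b) is b/(a+1) = 6.985/10 ≈ 0.6985.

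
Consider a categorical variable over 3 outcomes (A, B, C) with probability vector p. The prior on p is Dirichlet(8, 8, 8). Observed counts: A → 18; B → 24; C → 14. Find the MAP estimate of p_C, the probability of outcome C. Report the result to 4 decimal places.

The posterior is Dirichlet(αᵢ + nᵢ) = Dirichlet(26, 32, 22).
For a Dirichlet(a₁,…,a_K) with all aᵢ > 1, the mode has j-th component (aⱼ − 1)/(Σaᵢ − K).
Here Σaᵢ = 80 and K = 3, so p_C = (22 − 1)/(80 − 3) = 21/77 ≈ 0.2727.

MAP estimate of p_C = 0.2727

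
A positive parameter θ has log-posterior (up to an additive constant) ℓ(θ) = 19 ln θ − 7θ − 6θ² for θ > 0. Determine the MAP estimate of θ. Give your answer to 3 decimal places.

ℓ'(θ) = 19/θ − 7 − 12θ. Setting this to zero and multiplying by θ: 12θ² + 7θ − 19 = 0.
θ = (−7 + √(7² + 4·12·19)) / (2·12) = (−7 + √961) / 24 = (−7 + 31)/24 = 1.
ℓ''(θ) = −19/θ² − 12 < 0, confirming a maximum.

θ̂_MAP = 1.000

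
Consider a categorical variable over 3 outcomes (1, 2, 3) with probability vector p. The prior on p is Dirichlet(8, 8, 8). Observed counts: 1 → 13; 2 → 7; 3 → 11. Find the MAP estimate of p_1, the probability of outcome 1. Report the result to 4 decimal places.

MAP estimate: 0.3846

The posterior is Dirichlet(αᵢ + nᵢ) = Dirichlet(21, 15, 19).
For a Dirichlet(a₁,…,a_K) with all aᵢ > 1, the mode has j-th component (aⱼ − 1)/(Σaᵢ − K).
Here Σaᵢ = 55 and K = 3, so p_1 = (21 − 1)/(55 − 3) = 20/52 ≈ 0.3846.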